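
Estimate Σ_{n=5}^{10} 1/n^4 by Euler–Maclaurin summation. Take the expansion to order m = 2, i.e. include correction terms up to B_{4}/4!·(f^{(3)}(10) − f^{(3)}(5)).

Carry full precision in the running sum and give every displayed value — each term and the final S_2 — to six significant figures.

S_2 ≈ 0.00328455

The integral term ∫_5^10 1/x^4 dx = 0.00233333.
½[f(5) + f(10)] = ½[0.00160000 + 0.000100000] = 0.000850000.
Running total after boundary: 0.00318333.
k=1: B_{2}/(2)! × [f^{(1)}(10) − f^{(1)}(5)] = 1/12 × (-4.00000e-05 − (-0.00128000)) = 0.000103333.
Running total after k=1: 0.00328667.
k=2: B_{4}/(4)! × [f^{(3)}(10) − f^{(3)}(5)] = −1/720 × (-1.20000e-05 − (-0.00153600)) = -2.11667e-06.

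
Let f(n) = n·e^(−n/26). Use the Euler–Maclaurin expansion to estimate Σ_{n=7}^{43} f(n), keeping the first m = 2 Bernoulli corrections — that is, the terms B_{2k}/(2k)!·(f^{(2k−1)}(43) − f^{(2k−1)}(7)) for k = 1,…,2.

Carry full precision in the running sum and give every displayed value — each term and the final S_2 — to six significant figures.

S_2 ≈ 318.999

∫_7^43 x·e^(−x/26) dx evaluates to 312.269.
½[f(7) + f(43)] = ½[5.34777 + 8.22644] = 6.78711.
Running total after boundary: 319.056.
k=1: B_{2}/(2)! × [f^{(1)}(43) − f^{(1)}(7)] = 1/12 × (-0.125089 − 0.558284) = -0.0569477.
Partial sum through k=1: 318.999.
k=2: B_{4}/(4)! × [f^{(3)}(43) − f^{(3)}(7)] = −1/720 × (0.000380971 − 0.00308612) = 3.75715e-06.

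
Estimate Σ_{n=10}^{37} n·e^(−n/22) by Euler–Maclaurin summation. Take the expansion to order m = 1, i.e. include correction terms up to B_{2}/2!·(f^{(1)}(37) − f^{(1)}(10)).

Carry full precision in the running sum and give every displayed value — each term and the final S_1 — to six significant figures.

S_1 ≈ 211.956

∫_10^37 x·e^(−x/22) dx evaluates to 205.380.
Boundary: ½(f(10) + f(37)) = ½(6.34736 + 6.88331) = 6.61534.
Integral + boundary = 211.996.
Order-1 term: 1/12 · (-0.126842 − 0.346220) = -0.0394218.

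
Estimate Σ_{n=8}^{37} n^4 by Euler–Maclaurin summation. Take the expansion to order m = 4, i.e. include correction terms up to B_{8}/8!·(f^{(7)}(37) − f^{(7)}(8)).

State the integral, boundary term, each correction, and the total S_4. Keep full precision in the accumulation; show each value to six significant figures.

S_4 ≈ 1.48181e+07

∫_8^37 x^4 dx evaluates to 1.38622e+07.
Endpoint term: (f(8) + f(37))/2 = (4096.00 + 1.87416e+06)/2 = 939128.
Integral + boundary = 1.48014e+07.
Correction k=1: B_{2}/2! · (f^{(1)}(37) − f^{(1)}(8)) = 1/12 · (202612 − 2048.00) = 16713.7.
Partial sum through k=1: 1.48181e+07.
Correction k=2: B_{4}/4! · (f^{(3)}(37) − f^{(3)}(8)) = −1/720 · (888.000 − 192.000) = -0.966667.
Partial sum through k=2: 1.48181e+07.
Correction k=3: B_{6}/6! · (f^{(5)}(37) − f^{(5)}(8)) = 1/30240 · (0.00000 − 0.00000) = 0.00000.
Partial sum through k=3: 1.48181e+07.
Correction k=4: B_{8}/8! · (f^{(7)}(37) − f^{(7)}(8)) = −1/1209600 · (0.00000 − 0.00000) = 0.00000.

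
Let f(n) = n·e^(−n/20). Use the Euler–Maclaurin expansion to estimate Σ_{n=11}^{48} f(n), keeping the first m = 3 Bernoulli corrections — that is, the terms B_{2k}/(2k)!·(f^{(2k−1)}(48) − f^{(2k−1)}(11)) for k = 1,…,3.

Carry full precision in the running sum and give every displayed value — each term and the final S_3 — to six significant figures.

S_3 ≈ 239.651

The integral term ∫_11^48 x·e^(−x/20) dx = 234.332.
Endpoint term: (f(11) + f(48))/2 = (6.34645 + 4.35446)/2 = 5.35045.
Integral + boundary = 239.683.
k=1: B_{2}/(2)! × [f^{(1)}(48) − f^{(1)}(11)] = 1/12 × (-0.127005 − 0.259627) = -0.0322194.
Running total after k=1: 239.651.
k=2: B_{4}/(4)! × [f^{(3)}(48) − f^{(3)}(11)] = −1/720 × (0.000136077 − 0.00353382) = 4.71908e-06.
Running total after k=2: 239.651.
k=3: B_{6}/(6)! × [f^{(5)}(48) − f^{(5)}(11)] = 1/30240 × (1.47417e-06 − 1.60464e-05) = -4.81887e-10.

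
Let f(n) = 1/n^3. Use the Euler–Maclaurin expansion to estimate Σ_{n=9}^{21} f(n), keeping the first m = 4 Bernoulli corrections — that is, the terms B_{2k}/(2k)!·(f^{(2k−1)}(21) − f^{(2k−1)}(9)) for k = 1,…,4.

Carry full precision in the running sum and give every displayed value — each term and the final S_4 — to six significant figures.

∫_9^21 1/x^3 dx evaluates to 0.00503905.
½[f(9) + f(21)] = ½[0.00137174 + 0.000107980] = 0.000739861.
Integral + boundary = 0.00577891.
Order-1 term: 1/12 · (-1.54257e-05 − (-0.000457247)) = 3.68185e-05.
Running total after k=1: 0.00581573.
Order-2 term: −1/720 · (-6.99577e-07 − (-0.000112901)) = -1.55835e-07.
Running total after k=2: 0.00581558.
Order-3 term: 1/30240 · (-6.66264e-08 − (-5.85410e-05)) = 1.93368e-09.
Running total after k=3: 0.00581558.
Order-4 term: −1/1209600 · (-1.08778e-08 − (-5.20365e-05)) = -4.30106e-11.

S_4 ≈ 0.00581558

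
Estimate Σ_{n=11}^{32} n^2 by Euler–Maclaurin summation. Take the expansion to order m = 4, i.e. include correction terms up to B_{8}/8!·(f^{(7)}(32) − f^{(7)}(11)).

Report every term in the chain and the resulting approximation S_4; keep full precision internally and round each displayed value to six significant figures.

S_4 ≈ 11055.0

The integral term ∫_11^32 x^2 dx = 10479.0.
½[f(11) + f(32)] = ½[121.000 + 1024.00] = 572.500.
Integral + boundary = 11051.5.
k=1: B_{2}/(2)! × [f^{(1)}(32) − f^{(1)}(11)] = 1/12 × (64.0000 − 22.0000) = 3.50000.
After k=1: 11055.0.
k=2: B_{4}/(4)! × [f^{(3)}(32) − f^{(3)}(11)] = −1/720 × (0.00000 − 0.00000) = 0.00000.
After k=2: 11055.0.
k=3: B_{6}/(6)! × [f^{(5)}(32) − f^{(5)}(11)] = 1/30240 × (0.00000 − 0.00000) = 0.00000.
After k=3: 11055.0.
k=4: B_{8}/(8)! × [f^{(7)}(32) − f^{(7)}(11)] = −1/1209600 × (0.00000 − 0.00000) = 0.00000.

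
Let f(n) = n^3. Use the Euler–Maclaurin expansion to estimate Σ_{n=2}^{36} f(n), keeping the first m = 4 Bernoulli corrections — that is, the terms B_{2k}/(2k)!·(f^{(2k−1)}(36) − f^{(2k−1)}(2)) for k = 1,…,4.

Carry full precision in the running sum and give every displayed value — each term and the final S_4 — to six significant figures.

S_4 ≈ 443555

The integral term ∫_2^36 x^3 dx = 419900.
½[f(2) + f(36)] = ½[8.00000 + 46656.0] = 23332.0.
Running total after boundary: 443232.
Correction k=1: B_{2}/2! · (f^{(1)}(36) − f^{(1)}(2)) = 1/12 · (3888.00 − 12.0000) = 323.000.
Running total after k=1: 443555.
Correction k=2: B_{4}/4! · (f^{(3)}(36) − f^{(3)}(2)) = −1/720 · (6.00000 − 6.00000) = 0.00000.
Running total after k=2: 443555.
Correction k=3: B_{6}/6! · (f^{(5)}(36) − f^{(5)}(2)) = 1/30240 · (0.00000 − 0.00000) = 0.00000.
Running total after k=3: 443555.
Correction k=4: B_{8}/8! · (f^{(7)}(36) − f^{(7)}(2)) = −1/1209600 · (0.00000 − 0.00000) = 0.00000.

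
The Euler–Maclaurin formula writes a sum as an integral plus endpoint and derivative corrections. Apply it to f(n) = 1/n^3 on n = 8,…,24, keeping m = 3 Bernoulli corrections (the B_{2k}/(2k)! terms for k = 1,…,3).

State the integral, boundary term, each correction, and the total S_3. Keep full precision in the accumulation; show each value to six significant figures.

S_3 ≈ 0.00801715

Integral: ∫_8^24 1/x^3 dx = 0.00694444.
Boundary: ½(f(8) + f(24)) = ½(0.00195312 + 7.23380e-05) = 0.00101273.
Running total after boundary: 0.00795718.
Order-1 term: 1/12 · (-9.04225e-06 − (-0.000732422)) = 6.02816e-05.
Running total after k=1: 0.00801746.
Order-2 term: −1/720 · (-3.13967e-07 − (-0.000228882)) = -3.17455e-07.
Running total after k=2: 0.00801714.
Order-3 term: 1/30240 · (-2.28934e-08 − (-0.000150204)) = 4.96630e-09.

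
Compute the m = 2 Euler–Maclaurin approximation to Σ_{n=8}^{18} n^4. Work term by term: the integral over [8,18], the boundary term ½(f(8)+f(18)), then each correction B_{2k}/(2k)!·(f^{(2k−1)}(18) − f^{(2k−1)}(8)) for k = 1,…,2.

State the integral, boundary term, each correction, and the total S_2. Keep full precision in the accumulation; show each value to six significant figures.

S_2 ≈ 427669

Integral: ∫_8^18 x^4 dx = 371360.
Boundary: ½(f(8) + f(18)) = ½(4096.00 + 104976) = 54536.0.
So far: 425896.
Order-1 term: 1/12 · (23328.0 − 2048.00) = 1773.33.
Partial sum through k=1: 427669.
Order-2 term: −1/720 · (432.000 − 192.000) = -0.333333.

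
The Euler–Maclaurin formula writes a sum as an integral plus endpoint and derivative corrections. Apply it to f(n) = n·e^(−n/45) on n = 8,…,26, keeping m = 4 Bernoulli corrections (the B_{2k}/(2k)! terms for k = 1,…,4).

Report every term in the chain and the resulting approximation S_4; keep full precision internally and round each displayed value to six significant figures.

Integral: ∫_8^26 x·e^(−x/45) dx = 203.696.
Boundary: ½(f(8) + f(26)) = ½(6.69703 + 14.5897) = 10.6434.
So far: 214.340.
Correction k=1: B_{2}/2! · (f^{(1)}(26) − f^{(1)}(8)) = 1/12 · (0.236927 − 0.688306) = -0.0376148.
Running total after k=1: 214.302.
Correction k=2: B_{4}/4! · (f^{(3)}(26) − f^{(3)}(8)) = −1/720 · (0.000671217 − 0.00116670) = 6.88167e-07.
Running total after k=2: 214.302.
Correction k=3: B_{6}/6! · (f^{(5)}(26) − f^{(5)}(8)) = 1/30240 · (6.05152e-07 − 9.84440e-07) = -1.25426e-11.
Running total after k=3: 214.302.
Correction k=4: B_{8}/8! · (f^{(7)}(26) − f^{(7)}(8)) = −1/1209600 · (4.33995e-10 − 6.87769e-10) = 2.09800e-16.

S_4 ≈ 214.302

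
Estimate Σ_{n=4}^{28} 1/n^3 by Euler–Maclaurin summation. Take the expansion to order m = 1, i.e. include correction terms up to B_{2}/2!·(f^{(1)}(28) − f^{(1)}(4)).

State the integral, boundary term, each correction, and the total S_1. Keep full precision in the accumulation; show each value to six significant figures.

S_1 ≈ 0.0394237

The integral term ∫_4^28 1/x^3 dx = 0.0306122.
½[f(4) + f(28)] = ½[0.0156250 + 4.55539e-05] = 0.00783528.
Running total after boundary: 0.0384475.
Correction k=1: B_{2}/2! · (f^{(1)}(28) − f^{(1)}(4)) = 1/12 · (-4.88078e-06 − (-0.0117188)) = 0.000976156.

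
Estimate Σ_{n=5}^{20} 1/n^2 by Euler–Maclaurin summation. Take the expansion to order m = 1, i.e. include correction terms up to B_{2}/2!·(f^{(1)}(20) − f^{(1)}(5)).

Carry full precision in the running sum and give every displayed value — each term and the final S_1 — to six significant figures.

Integral: ∫_5^20 1/x^2 dx = 0.150000.
Endpoint term: (f(5) + f(20))/2 = (0.0400000 + 0.00250000)/2 = 0.0212500.
So far: 0.171250.
k=1: B_{2}/(2)! × [f^{(1)}(20) − f^{(1)}(5)] = 1/12 × (-0.000250000 − (-0.0160000)) = 0.00131250.

S_1 ≈ 0.172563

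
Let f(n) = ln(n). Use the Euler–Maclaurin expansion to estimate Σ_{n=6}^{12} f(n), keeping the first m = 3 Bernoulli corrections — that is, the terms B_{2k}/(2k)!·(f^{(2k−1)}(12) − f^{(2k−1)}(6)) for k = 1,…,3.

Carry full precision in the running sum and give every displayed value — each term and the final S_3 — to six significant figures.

Integral: ∫_6^12 ln(x) dx = 13.0683.
½[f(6) + f(12)] = ½[1.79176 + 2.48491] = 2.13833.
So far: 15.2067.
k=1: B_{2}/(2)! × [f^{(1)}(12) − f^{(1)}(6)] = 1/12 × (0.0833333 − 0.166667) = -0.00694444.
Running total after k=1: 15.1997.
k=2: B_{4}/(4)! × [f^{(3)}(12) − f^{(3)}(6)] = −1/720 × (0.00115741 − 0.00925926) = 1.12526e-05.
Running total after k=2: 15.1997.
k=3: B_{6}/(6)! × [f^{(5)}(12) − f^{(5)}(6)] = 1/30240 × (9.64506e-05 − 0.00308642) = -9.88746e-08.

S_3 ≈ 15.1997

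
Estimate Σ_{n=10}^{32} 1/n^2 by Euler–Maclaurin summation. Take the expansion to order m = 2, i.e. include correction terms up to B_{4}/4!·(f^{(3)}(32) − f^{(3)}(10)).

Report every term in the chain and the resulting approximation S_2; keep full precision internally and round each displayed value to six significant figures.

S_2 ≈ 0.0743995

Integral: ∫_10^32 1/x^2 dx = 0.0687500.
½[f(10) + f(32)] = ½[0.0100000 + 0.000976562] = 0.00548828.
Integral + boundary = 0.0742383.
k=1: B_{2}/(2)! × [f^{(1)}(32) − f^{(1)}(10)] = 1/12 × (-6.10352e-05 − (-0.00200000)) = 0.000161580.
After k=1: 0.0743999.
k=2: B_{4}/(4)! × [f^{(3)}(32) − f^{(3)}(10)] = −1/720 × (-7.15256e-07 − (-0.000240000)) = -3.32340e-07.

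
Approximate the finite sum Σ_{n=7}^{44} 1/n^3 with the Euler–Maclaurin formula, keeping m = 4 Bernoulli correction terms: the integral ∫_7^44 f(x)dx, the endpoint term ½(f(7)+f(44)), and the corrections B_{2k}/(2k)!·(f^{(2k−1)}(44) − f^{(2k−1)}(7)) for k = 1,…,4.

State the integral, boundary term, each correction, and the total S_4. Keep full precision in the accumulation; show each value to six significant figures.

S_4 ≈ 0.0115128

The integral term ∫_7^44 1/x^3 dx = 0.00994582.
Endpoint term: (f(7) + f(44))/2 = (0.00291545 + 1.17393e-05)/2 = 0.00146360.
Integral + boundary = 0.0114094.
k=1: B_{2}/(2)! × [f^{(1)}(44) − f^{(1)}(7)] = 1/12 × (-8.00406e-07 − (-0.00124948)) = 0.000104057.
Running total after k=1: 0.0115135.
k=2: B_{4}/(4)! × [f^{(3)}(44) − f^{(3)}(7)] = −1/720 × (-8.26866e-09 − (-0.000509992)) = -7.08310e-07.
Running total after k=2: 0.0115128.
k=3: B_{6}/(6)! × [f^{(5)}(44) − f^{(5)}(7)] = 1/30240 × (-1.79382e-10 − (-0.000437136)) = 1.44555e-08.
Running total after k=3: 0.0115128.
k=4: B_{8}/(8)! × [f^{(7)}(44) − f^{(7)}(7)] = −1/1209600 × (-6.67124e-12 − (-0.000642322)) = -5.31020e-10.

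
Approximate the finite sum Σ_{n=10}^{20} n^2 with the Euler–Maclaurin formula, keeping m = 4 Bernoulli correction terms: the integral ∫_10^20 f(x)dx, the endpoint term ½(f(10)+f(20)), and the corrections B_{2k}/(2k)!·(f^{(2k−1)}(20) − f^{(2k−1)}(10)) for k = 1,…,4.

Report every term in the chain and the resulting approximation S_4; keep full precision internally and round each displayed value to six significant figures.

Integral: ∫_10^20 x^2 dx = 2333.33.
Endpoint term: (f(10) + f(20))/2 = (100.000 + 400.000)/2 = 250.000.
So far: 2583.33.
Correction k=1: B_{2}/2! · (f^{(1)}(20) − f^{(1)}(10)) = 1/12 · (40.0000 − 20.0000) = 1.66667.
Partial sum through k=1: 2585.00.
Correction k=2: B_{4}/4! · (f^{(3)}(20) − f^{(3)}(10)) = −1/720 · (0.00000 − 0.00000) = 0.00000.
Partial sum through k=2: 2585.00.
Correction k=3: B_{6}/6! · (f^{(5)}(20) − f^{(5)}(10)) = 1/30240 · (0.00000 − 0.00000) = 0.00000.
Partial sum through k=3: 2585.00.
Correction k=4: B_{8}/8! · (f^{(7)}(20) − f^{(7)}(10)) = −1/1209600 · (0.00000 − 0.00000) = 0.00000.

S_4 ≈ 2585.00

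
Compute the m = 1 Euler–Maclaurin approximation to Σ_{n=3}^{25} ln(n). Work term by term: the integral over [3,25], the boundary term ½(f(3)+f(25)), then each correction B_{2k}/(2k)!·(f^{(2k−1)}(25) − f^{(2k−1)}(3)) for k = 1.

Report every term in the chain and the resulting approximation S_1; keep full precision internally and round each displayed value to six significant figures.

Integral: ∫_3^25 ln(x) dx = 55.1761.
Endpoint term: (f(3) + f(25))/2 = (1.09861 + 3.21888)/2 = 2.15874.
So far: 57.3348.
Order-1 term: 1/12 · (0.0400000 − 0.333333) = -0.0244444.

S_1 ≈ 57.3104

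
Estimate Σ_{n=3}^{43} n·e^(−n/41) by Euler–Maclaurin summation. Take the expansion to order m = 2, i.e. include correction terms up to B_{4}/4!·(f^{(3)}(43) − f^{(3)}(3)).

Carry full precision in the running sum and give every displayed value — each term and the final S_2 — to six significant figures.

∫_3^43 x·e^(−x/41) dx evaluates to 470.057.
Endpoint term: (f(3) + f(43))/2 = (2.78833 + 15.0657)/2 = 8.92701.
So far: 478.984.
Correction k=1: B_{2}/2! · (f^{(1)}(43) − f^{(1)}(3)) = 1/12 · (-0.0170910 − 0.861434) = -0.0732104.
After k=1: 478.911.
Correction k=2: B_{4}/4! · (f^{(3)}(43) − f^{(3)}(3)) = −1/720 · (0.000406686 − 0.00161827) = 1.68276e-06.

S_2 ≈ 478.911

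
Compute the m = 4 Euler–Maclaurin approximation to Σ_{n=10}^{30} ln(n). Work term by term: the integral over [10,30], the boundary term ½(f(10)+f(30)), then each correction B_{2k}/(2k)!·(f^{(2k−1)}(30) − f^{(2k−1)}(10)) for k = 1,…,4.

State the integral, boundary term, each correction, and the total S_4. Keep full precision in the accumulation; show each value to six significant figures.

S_4 ≈ 61.8564

Integral: ∫_10^30 ln(x) dx = 59.0101.
Boundary: ½(f(10) + f(30)) = ½(2.30259 + 3.40120) = 2.85189.
So far: 61.8620.
Order-1 term: 1/12 · (0.0333333 − 0.100000) = -0.00555556.
After k=1: 61.8564.
Order-2 term: −1/720 · (7.40741e-05 − 0.00200000) = 2.67490e-06.
After k=2: 61.8564.
Order-3 term: 1/30240 · (9.87654e-07 − 0.000240000) = -7.90385e-09.
After k=3: 61.8564.
Order-4 term: −1/1209600 · (3.29218e-08 − 7.20000e-05) = 5.94966e-11.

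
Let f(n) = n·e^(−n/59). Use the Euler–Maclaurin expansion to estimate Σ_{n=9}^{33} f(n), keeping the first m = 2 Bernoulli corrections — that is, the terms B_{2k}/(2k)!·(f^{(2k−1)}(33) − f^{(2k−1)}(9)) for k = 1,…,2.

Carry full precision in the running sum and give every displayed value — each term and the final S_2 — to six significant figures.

S_2 ≈ 355.022

Integral: ∫_9^33 x·e^(−x/59) dx = 341.767.
½[f(9) + f(33)] = ½[7.72670 + 18.8627] = 13.2947.
Integral + boundary = 355.061.
Correction k=1: B_{2}/2! · (f^{(1)}(33) − f^{(1)}(9)) = 1/12 · (0.251890 − 0.727561) = -0.0396393.
Partial sum through k=1: 355.022.
Correction k=2: B_{4}/4! · (f^{(3)}(33) − f^{(3)}(9)) = −1/720 · (0.000400771 − 0.000702271) = 4.18751e-07.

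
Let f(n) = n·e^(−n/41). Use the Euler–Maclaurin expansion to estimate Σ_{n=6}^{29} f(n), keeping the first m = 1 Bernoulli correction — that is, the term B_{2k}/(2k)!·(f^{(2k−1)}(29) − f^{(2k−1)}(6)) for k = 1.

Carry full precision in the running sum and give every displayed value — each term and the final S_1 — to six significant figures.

∫_6^29 x·e^(−x/41) dx evaluates to 249.854.
Boundary: ½(f(6) + f(29)) = ½(5.18318 + 14.2960) = 9.73958.
So far: 259.593.
Order-1 term: 1/12 · (0.144282 − 0.737444) = -0.0494301.

S_1 ≈ 259.544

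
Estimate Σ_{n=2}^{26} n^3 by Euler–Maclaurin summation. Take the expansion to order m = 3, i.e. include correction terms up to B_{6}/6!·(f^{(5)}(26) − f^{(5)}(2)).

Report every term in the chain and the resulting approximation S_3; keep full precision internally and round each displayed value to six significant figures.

Integral: ∫_2^26 x^3 dx = 114240.
Endpoint term: (f(2) + f(26))/2 = (8.00000 + 17576.0)/2 = 8792.00.
So far: 123032.
Order-1 term: 1/12 · (2028.00 − 12.0000) = 168.000.
Running total after k=1: 123200.
Order-2 term: −1/720 · (6.00000 − 6.00000) = 0.00000.
Running total after k=2: 123200.
Order-3 term: 1/30240 · (0.00000 − 0.00000) = 0.00000.

S_3 ≈ 123200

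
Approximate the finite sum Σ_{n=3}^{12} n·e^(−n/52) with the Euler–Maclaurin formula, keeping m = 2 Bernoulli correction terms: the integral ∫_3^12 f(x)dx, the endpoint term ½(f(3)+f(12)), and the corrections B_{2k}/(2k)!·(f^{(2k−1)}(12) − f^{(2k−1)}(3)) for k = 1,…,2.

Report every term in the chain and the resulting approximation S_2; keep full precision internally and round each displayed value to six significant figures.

S_2 ≈ 63.6510

The integral term ∫_3^12 x·e^(−x/52) dx = 57.4948.
Endpoint term: (f(3) + f(12))/2 = (2.83182 + 9.52707)/2 = 6.17945.
Integral + boundary = 63.6742.
Correction k=1: B_{2}/2! · (f^{(1)}(12) − f^{(1)}(3)) = 1/12 · (0.610710 − 0.889482) = -0.0232310.
Running total after k=1: 63.6510.
Correction k=2: B_{4}/4! · (f^{(3)}(12) − f^{(3)}(3)) = −1/720 · (0.000813075 − 0.00102713) = 2.97300e-07.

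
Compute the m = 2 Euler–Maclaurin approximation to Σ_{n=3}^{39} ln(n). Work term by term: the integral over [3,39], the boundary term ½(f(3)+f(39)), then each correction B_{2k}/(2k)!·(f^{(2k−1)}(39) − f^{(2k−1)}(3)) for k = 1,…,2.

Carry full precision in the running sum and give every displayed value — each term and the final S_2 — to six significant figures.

S_2 ≈ 105.939

The integral term ∫_3^39 ln(x) dx = 103.583.
Endpoint term: (f(3) + f(39))/2 = (1.09861 + 3.66356)/2 = 2.38109.
So far: 105.964.
k=1: B_{2}/(2)! × [f^{(1)}(39) − f^{(1)}(3)] = 1/12 × (0.0256410 − 0.333333) = -0.0256410.
After k=1: 105.939.
k=2: B_{4}/(4)! × [f^{(3)}(39) − f^{(3)}(3)] = −1/720 × (3.37160e-05 − 0.0740741) = 0.000102834.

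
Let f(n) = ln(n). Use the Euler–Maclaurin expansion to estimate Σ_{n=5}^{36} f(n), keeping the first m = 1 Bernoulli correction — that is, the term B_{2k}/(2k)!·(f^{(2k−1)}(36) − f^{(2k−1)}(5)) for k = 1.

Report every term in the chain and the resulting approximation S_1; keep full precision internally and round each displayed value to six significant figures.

Integral: ∫_5^36 ln(x) dx = 89.9595.
Boundary: ½(f(5) + f(36)) = ½(1.60944 + 3.58352) = 2.59648.
Running total after boundary: 92.5560.
Correction k=1: B_{2}/2! · (f^{(1)}(36) − f^{(1)}(5)) = 1/12 · (0.0277778 − 0.200000) = -0.0143519.

S_1 ≈ 92.5416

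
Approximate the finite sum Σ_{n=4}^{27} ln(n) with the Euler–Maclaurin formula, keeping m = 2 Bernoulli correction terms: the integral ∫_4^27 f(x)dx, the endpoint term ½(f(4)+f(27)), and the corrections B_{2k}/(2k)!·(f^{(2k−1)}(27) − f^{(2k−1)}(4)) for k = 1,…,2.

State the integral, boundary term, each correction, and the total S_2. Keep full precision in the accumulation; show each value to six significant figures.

The integral term ∫_4^27 ln(x) dx = 60.4424.
½[f(4) + f(27)] = ½[1.38629 + 3.29584] = 2.34107.
So far: 62.7835.
Order-1 term: 1/12 · (0.0370370 − 0.250000) = -0.0177469.
Running total after k=1: 62.7657.
Order-2 term: −1/720 · (0.000101611 − 0.0312500) = 4.32617e-05.

S_2 ≈ 62.7658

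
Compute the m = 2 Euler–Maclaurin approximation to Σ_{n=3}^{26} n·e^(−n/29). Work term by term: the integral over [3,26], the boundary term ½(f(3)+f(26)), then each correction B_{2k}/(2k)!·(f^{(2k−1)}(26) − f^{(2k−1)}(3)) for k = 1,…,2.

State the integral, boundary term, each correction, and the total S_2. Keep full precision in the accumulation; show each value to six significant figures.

Integral: ∫_3^26 x·e^(−x/29) dx = 186.080.
Endpoint term: (f(3) + f(26))/2 = (2.70517 + 10.6073)/2 = 6.65625.
Running total after boundary: 192.736.
k=1: B_{2}/(2)! × [f^{(1)}(26) − f^{(1)}(3)] = 1/12 × (0.0422042 − 0.808441) = -0.0638531.
Partial sum through k=1: 192.672.
k=2: B_{4}/(4)! × [f^{(3)}(26) − f^{(3)}(3)] = −1/720 × (0.00102040 − 0.00310569) = 2.89624e-06.

S_2 ≈ 192.672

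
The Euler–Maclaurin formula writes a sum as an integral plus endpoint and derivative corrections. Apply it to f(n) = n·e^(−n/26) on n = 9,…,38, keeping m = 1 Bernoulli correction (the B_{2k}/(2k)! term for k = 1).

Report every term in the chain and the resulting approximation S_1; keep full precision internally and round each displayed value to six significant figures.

Integral: ∫_9^38 x·e^(−x/26) dx = 257.890.
½[f(9) + f(38)] = ½[6.36663 + 8.81141] = 7.58902.
So far: 265.479.
Correction k=1: B_{2}/2! · (f^{(1)}(38) − f^{(1)}(9)) = 1/12 · (-0.107021 − 0.462533) = -0.0474629.

S_1 ≈ 265.432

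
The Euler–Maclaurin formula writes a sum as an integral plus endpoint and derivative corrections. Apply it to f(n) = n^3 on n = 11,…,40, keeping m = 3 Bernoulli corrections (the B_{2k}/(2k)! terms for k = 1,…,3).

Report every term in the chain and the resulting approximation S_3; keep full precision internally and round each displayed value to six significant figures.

S_3 ≈ 669375

The integral term ∫_11^40 x^3 dx = 636340.
Endpoint term: (f(11) + f(40))/2 = (1331.00 + 64000.0)/2 = 32665.5.
Integral + boundary = 669005.
k=1: B_{2}/(2)! × [f^{(1)}(40) − f^{(1)}(11)] = 1/12 × (4800.00 − 363.000) = 369.750.
Partial sum through k=1: 669375.
k=2: B_{4}/(4)! × [f^{(3)}(40) − f^{(3)}(11)] = −1/720 × (6.00000 − 6.00000) = 0.00000.
Partial sum through k=2: 669375.
k=3: B_{6}/(6)! × [f^{(5)}(40) − f^{(5)}(11)] = 1/30240 × (0.00000 − 0.00000) = 0.00000.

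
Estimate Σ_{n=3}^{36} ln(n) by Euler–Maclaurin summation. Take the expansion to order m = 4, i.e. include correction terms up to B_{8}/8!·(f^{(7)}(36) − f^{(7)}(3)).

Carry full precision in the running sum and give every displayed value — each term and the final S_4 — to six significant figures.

The integral term ∫_3^36 ln(x) dx = 92.7108.
Boundary: ½(f(3) + f(36)) = ½(1.09861 + 3.58352) = 2.34107.
Running total after boundary: 95.0519.
k=1: B_{2}/(2)! × [f^{(1)}(36) − f^{(1)}(3)] = 1/12 × (0.0277778 − 0.333333) = -0.0254630.
After k=1: 95.0264.
k=2: B_{4}/(4)! × [f^{(3)}(36) − f^{(3)}(3)] = −1/720 × (4.28669e-05 − 0.0740741) = 0.000102821.
After k=2: 95.0266.
k=3: B_{6}/(6)! × [f^{(5)}(36) − f^{(5)}(3)] = 1/30240 × (3.96916e-07 − 0.0987654) = -3.26604e-06.
After k=3: 95.0265.
k=4: B_{8}/(8)! × [f^{(7)}(36) − f^{(7)}(3)] = −1/1209600 × (9.18787e-09 − 0.329218) = 2.72171e-07.

S_4 ≈ 95.0265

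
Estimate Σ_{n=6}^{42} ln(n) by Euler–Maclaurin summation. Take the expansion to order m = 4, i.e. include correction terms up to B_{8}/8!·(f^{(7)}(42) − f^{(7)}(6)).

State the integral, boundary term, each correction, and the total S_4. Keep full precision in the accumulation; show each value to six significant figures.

S_4 ≈ 112.984

∫_6^42 ln(x) dx evaluates to 110.232.
½[f(6) + f(42)] = ½[1.79176 + 3.73767] = 2.76471.
So far: 112.996.
Correction k=1: B_{2}/2! · (f^{(1)}(42) − f^{(1)}(6)) = 1/12 · (0.0238095 − 0.166667) = -0.0119048.
After k=1: 112.984.
Correction k=2: B_{4}/4! · (f^{(3)}(42) − f^{(3)}(6)) = −1/720 · (2.69949e-05 − 0.00925926) = 1.28226e-05.
After k=2: 112.984.
Correction k=3: B_{6}/6! · (f^{(5)}(42) − f^{(5)}(6)) = 1/30240 · (1.83639e-07 − 0.00308642) = -1.02058e-07.
After k=3: 112.984.
Correction k=4: B_{8}/8! · (f^{(7)}(42) − f^{(7)}(6)) = −1/1209600 · (3.12311e-09 − 0.00257202) = 2.12633e-09.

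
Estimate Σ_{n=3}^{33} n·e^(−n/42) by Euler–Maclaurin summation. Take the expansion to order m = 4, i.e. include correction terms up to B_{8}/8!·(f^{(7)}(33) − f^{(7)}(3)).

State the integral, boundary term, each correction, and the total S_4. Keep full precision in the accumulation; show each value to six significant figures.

S_4 ≈ 332.811

Integral: ∫_3^33 x·e^(−x/42) dx = 323.957.
½[f(3) + f(33)] = ½[2.79319 + 15.0412] = 8.91720.
So far: 332.875.
Order-1 term: 1/12 · (0.0976701 − 0.864558) = -0.0639073.
Partial sum through k=1: 332.811.
Order-2 term: −1/720 · (0.000572142 − 0.00154574) = 1.35222e-06.
Partial sum through k=2: 332.811.
Order-3 term: 1/30240 · (6.17299e-07 − 1.47470e-06) = -2.83531e-11.
Partial sum through k=3: 332.811.
Order-4 term: −1/1209600 · (5.16017e-10 − 1.17524e-09) = 5.44993e-16.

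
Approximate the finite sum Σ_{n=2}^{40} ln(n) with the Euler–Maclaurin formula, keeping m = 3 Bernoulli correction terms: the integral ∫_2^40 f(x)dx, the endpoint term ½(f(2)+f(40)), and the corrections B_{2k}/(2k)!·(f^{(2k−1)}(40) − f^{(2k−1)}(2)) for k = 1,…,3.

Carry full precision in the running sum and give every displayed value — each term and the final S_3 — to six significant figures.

S_3 ≈ 110.321

Integral: ∫_2^40 ln(x) dx = 108.169.
Endpoint term: (f(2) + f(40))/2 = (0.693147 + 3.68888)/2 = 2.19101.
Running total after boundary: 110.360.
Order-1 term: 1/12 · (0.0250000 − 0.500000) = -0.0395833.
Partial sum through k=1: 110.320.
Order-2 term: −1/720 · (3.12500e-05 − 0.250000) = 0.000347179.
Partial sum through k=2: 110.321.
Order-3 term: 1/30240 · (2.34375e-07 − 0.750000) = -2.48016e-05.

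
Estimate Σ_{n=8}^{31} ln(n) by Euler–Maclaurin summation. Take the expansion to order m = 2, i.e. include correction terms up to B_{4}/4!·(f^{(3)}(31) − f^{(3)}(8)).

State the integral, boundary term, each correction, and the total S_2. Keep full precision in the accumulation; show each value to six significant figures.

S_2 ≈ 69.5671

The integral term ∫_8^31 ln(x) dx = 66.8181.
Boundary: ½(f(8) + f(31)) = ½(2.07944 + 3.43399) = 2.75671.
So far: 69.5748.
Correction k=1: B_{2}/2! · (f^{(1)}(31) − f^{(1)}(8)) = 1/12 · (0.0322581 − 0.125000) = -0.00772849.
After k=1: 69.5671.
Correction k=2: B_{4}/4! · (f^{(3)}(31) − f^{(3)}(8)) = −1/720 · (6.71344e-05 − 0.00390625) = 5.33211e-06.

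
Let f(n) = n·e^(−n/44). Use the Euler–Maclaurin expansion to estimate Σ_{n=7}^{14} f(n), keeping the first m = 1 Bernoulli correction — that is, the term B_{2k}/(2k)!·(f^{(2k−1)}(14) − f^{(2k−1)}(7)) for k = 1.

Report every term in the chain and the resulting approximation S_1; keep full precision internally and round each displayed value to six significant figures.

S_1 ≈ 65.5042

The integral term ∫_7^14 x·e^(−x/44) dx = 57.4451.
Endpoint term: (f(7) + f(14))/2 = (5.97043 + 10.1846)/2 = 8.07751.
Running total after boundary: 65.5226.
Order-1 term: 1/12 · (0.496003 − 0.717227) = -0.0184354.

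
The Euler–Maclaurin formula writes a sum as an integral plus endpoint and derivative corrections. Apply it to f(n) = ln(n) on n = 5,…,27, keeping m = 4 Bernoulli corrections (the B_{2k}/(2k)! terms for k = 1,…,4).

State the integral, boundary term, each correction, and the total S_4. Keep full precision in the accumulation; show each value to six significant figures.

S_4 ≈ 61.3795

Integral: ∫_5^27 ln(x) dx = 58.9404.
Boundary: ½(f(5) + f(27)) = ½(1.60944 + 3.29584) = 2.45264.
Integral + boundary = 61.3930.
Order-1 term: 1/12 · (0.0370370 − 0.200000) = -0.0135802.
Running total after k=1: 61.3795.
Order-2 term: −1/720 · (0.000101611 − 0.0160000) = 2.20811e-05.
Running total after k=2: 61.3795.
Order-3 term: 1/30240 · (1.67260e-06 − 0.00768000) = -2.53913e-07.
Running total after k=3: 61.3795.
Order-4 term: −1/1209600 · (6.88313e-08 − 0.00921600) = 7.61899e-09.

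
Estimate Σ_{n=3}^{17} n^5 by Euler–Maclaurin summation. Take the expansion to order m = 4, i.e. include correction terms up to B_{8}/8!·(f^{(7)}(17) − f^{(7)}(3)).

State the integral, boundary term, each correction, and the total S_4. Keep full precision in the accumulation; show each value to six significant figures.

S_4 ≈ 4.76760e+06

The integral term ∫_3^17 x^5 dx = 4.02281e+06.
½[f(3) + f(17)] = ½[243.000 + 1.41986e+06] = 710050.
Integral + boundary = 4.73286e+06.
Order-1 term: 1/12 · (417605 − 405.000) = 34766.7.
Running total after k=1: 4.76762e+06.
Order-2 term: −1/720 · (17340.0 − 540.000) = -23.3333.
Running total after k=2: 4.76760e+06.
Order-3 term: 1/30240 · (120.000 − 120.000) = 0.00000.
Running total after k=3: 4.76760e+06.
Order-4 term: −1/1209600 · (0.00000 − 0.00000) = 0.00000.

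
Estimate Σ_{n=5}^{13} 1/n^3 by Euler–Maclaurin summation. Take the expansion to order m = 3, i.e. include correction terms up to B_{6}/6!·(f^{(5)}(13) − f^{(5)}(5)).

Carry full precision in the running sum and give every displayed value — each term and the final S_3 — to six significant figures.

∫_5^13 1/x^3 dx evaluates to 0.0170414.
½[f(5) + f(13)] = ½[0.00800000 + 0.000455166] = 0.00422758.
Integral + boundary = 0.0212690.
Order-1 term: 1/12 · (-0.000105038 − (-0.00480000)) = 0.000391247.
Partial sum through k=1: 0.0216602.
Order-2 term: −1/720 · (-1.24306e-05 − (-0.00384000)) = -5.31607e-06.
Partial sum through k=2: 0.0216549.
Order-3 term: 1/30240 · (-3.08925e-06 − (-0.00645120)) = 2.13231e-07.

S_3 ≈ 0.0216551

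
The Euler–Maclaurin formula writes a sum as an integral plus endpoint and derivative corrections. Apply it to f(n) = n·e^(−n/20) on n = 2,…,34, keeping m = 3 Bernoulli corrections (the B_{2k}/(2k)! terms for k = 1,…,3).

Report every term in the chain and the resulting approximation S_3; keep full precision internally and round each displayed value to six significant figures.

S_3 ≈ 204.762

The integral term ∫_2^34 x·e^(−x/20) dx = 200.830.
½[f(2) + f(34)] = ½[1.80967 + 6.21124] = 4.01046.
Integral + boundary = 204.841.
Correction k=1: B_{2}/2! · (f^{(1)}(34) − f^{(1)}(2)) = 1/12 · (-0.127878 − 0.814354) = -0.0785193.
After k=1: 204.762.
Correction k=2: B_{4}/4! · (f^{(3)}(34) − f^{(3)}(2)) = −1/720 · (0.000593721 − 0.00656007) = 8.28660e-06.
After k=2: 204.762.
Correction k=3: B_{6}/6! · (f^{(5)}(34) − f^{(5)}(2)) = 1/30240 · (3.76785e-06 − 2.77106e-05) = -7.91759e-10.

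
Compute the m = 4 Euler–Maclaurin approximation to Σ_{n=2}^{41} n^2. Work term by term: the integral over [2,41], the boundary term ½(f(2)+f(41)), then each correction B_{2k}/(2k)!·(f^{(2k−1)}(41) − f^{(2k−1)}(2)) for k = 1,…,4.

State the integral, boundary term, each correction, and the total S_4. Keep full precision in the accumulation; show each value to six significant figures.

S_4 ≈ 23820.0

Integral: ∫_2^41 x^2 dx = 22971.0.
Boundary: ½(f(2) + f(41)) = ½(4.00000 + 1681.00) = 842.500.
Running total after boundary: 23813.5.
Order-1 term: 1/12 · (82.0000 − 4.00000) = 6.50000.
After k=1: 23820.0.
Order-2 term: −1/720 · (0.00000 − 0.00000) = 0.00000.
After k=2: 23820.0.
Order-3 term: 1/30240 · (0.00000 − 0.00000) = 0.00000.
After k=3: 23820.0.
Order-4 term: −1/1209600 · (0.00000 − 0.00000) = 0.00000.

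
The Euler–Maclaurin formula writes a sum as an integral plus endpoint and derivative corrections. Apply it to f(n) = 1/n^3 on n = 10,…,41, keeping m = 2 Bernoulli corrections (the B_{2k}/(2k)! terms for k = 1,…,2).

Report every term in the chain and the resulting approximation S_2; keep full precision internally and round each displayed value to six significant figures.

S_2 ≈ 0.00523464

∫_10^41 1/x^3 dx evaluates to 0.00470256.
Boundary: ½(f(10) + f(41)) = ½(0.00100000 + 1.45094e-05) = 0.000507255.
Integral + boundary = 0.00520981.
k=1: B_{2}/(2)! × [f^{(1)}(41) − f^{(1)}(10)] = 1/12 × (-1.06166e-06 − (-0.000300000)) = 2.49115e-05.
Running total after k=1: 0.00523472.
k=2: B_{4}/(4)! × [f^{(3)}(41) − f^{(3)}(10)] = −1/720 × (-1.26313e-08 − (-6.00000e-05)) = -8.33158e-08.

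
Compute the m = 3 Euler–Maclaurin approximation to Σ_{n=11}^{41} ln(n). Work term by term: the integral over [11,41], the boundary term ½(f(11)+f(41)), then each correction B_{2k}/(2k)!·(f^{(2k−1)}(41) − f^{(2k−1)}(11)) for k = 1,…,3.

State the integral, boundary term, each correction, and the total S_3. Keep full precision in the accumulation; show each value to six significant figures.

S_3 ≈ 98.9298

Integral: ∫_11^41 ln(x) dx = 95.8796.
Boundary: ½(f(11) + f(41)) = ½(2.39790 + 3.71357) = 3.05573.
Running total after boundary: 98.9353.
k=1: B_{2}/(2)! × [f^{(1)}(41) − f^{(1)}(11)] = 1/12 × (0.0243902 − 0.0909091) = -0.00554324.
Running total after k=1: 98.9298.
k=2: B_{4}/(4)! × [f^{(3)}(41) − f^{(3)}(11)] = −1/720 × (2.90187e-05 − 0.00150263) = 2.04668e-06.
Running total after k=2: 98.9298.
k=3: B_{6}/(6)! × [f^{(5)}(41) − f^{(5)}(11)] = 1/30240 × (2.07153e-07 − 0.000149021) = -4.92110e-09.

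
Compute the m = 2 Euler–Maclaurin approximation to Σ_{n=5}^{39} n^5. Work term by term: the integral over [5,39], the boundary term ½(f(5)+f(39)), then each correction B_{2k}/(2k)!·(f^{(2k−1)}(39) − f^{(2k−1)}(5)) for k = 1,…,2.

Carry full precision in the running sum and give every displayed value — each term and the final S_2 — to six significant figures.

S_2 ≈ 6.32532e+08

Integral: ∫_5^39 x^5 dx = 5.86455e+08.
½[f(5) + f(39)] = ½[3125.00 + 9.02242e+07] = 4.51137e+07.
Integral + boundary = 6.31568e+08.
Correction k=1: B_{2}/2! · (f^{(1)}(39) − f^{(1)}(5)) = 1/12 · (1.15672e+07 − 3125.00) = 963673.
Partial sum through k=1: 6.32532e+08.
Correction k=2: B_{4}/4! · (f^{(3)}(39) − f^{(3)}(5)) = −1/720 · (91260.0 − 1500.00) = -124.667.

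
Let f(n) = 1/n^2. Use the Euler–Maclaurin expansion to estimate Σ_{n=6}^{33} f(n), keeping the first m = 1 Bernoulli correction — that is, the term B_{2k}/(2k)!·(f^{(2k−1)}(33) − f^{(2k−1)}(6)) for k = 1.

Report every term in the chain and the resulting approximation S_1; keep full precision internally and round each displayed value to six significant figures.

∫_6^33 1/x^2 dx evaluates to 0.136364.
Boundary: ½(f(6) + f(33)) = ½(0.0277778 + 0.000918274) = 0.0143480.
Integral + boundary = 0.150712.
Correction k=1: B_{2}/2! · (f^{(1)}(33) − f^{(1)}(6)) = 1/12 · (-5.56529e-05 − (-0.00925926)) = 0.000766967.

S_1 ≈ 0.151479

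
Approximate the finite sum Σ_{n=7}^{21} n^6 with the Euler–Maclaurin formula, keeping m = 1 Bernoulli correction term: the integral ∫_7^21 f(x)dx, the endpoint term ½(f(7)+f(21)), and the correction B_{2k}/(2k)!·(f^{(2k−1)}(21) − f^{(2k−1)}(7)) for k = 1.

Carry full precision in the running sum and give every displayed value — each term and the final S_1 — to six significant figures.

S_1 ≈ 3.02156e+08

∫_7^21 x^6 dx evaluates to 2.57181e+08.
½[f(7) + f(21)] = ½[117649 + 8.57661e+07] = 4.29419e+07.
Running total after boundary: 3.00123e+08.
Order-1 term: 1/12 · (2.45046e+07 − 100842) = 2.03365e+06.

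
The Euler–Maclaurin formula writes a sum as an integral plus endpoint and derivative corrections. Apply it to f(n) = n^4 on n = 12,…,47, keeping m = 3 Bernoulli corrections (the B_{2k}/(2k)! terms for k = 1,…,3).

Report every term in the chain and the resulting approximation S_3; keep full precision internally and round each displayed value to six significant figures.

S_3 ≈ 4.83035e+07

The integral term ∫_12^47 x^4 dx = 4.58192e+07.
Endpoint term: (f(12) + f(47))/2 = (20736.0 + 4.87968e+06)/2 = 2.45021e+06.
So far: 4.82694e+07.
Correction k=1: B_{2}/2! · (f^{(1)}(47) − f^{(1)}(12)) = 1/12 · (415292 − 6912.00) = 34031.7.
After k=1: 4.83035e+07.
Correction k=2: B_{4}/4! · (f^{(3)}(47) − f^{(3)}(12)) = −1/720 · (1128.00 − 288.000) = -1.16667.
After k=2: 4.83035e+07.
Correction k=3: B_{6}/6! · (f^{(5)}(47) − f^{(5)}(12)) = 1/30240 · (0.00000 − 0.00000) = 0.00000.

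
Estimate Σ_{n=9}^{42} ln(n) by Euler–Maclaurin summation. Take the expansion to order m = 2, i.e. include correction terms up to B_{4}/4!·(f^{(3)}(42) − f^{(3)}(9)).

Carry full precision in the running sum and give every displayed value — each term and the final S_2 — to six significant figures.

The integral term ∫_9^42 ln(x) dx = 104.207.
Boundary: ½(f(9) + f(42)) = ½(2.19722 + 3.73767) = 2.96745.
Integral + boundary = 107.175.
k=1: B_{2}/(2)! × [f^{(1)}(42) − f^{(1)}(9)] = 1/12 × (0.0238095 − 0.111111) = -0.00727513.
Partial sum through k=1: 107.167.
k=2: B_{4}/(4)! × [f^{(3)}(42) − f^{(3)}(9)] = −1/720 × (2.69949e-05 − 0.00274348) = 3.77290e-06.

S_2 ≈ 107.167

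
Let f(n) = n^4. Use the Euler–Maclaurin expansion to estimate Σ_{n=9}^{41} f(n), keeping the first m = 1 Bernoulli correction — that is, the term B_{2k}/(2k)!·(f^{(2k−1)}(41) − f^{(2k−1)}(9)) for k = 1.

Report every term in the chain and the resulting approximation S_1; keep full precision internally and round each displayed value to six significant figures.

S_1 ≈ 2.45983e+07

The integral term ∫_9^41 x^4 dx = 2.31594e+07.
½[f(9) + f(41)] = ½[6561.00 + 2.82576e+06] = 1.41616e+06.
Running total after boundary: 2.45756e+07.
Correction k=1: B_{2}/2! · (f^{(1)}(41) − f^{(1)}(9)) = 1/12 · (275684 − 2916.00) = 22730.7.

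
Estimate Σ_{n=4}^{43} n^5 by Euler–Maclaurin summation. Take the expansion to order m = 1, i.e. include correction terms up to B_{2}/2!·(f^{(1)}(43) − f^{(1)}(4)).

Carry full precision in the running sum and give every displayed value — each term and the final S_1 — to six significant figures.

S_1 ≈ 1.12849e+09

∫_4^43 x^5 dx evaluates to 1.05356e+09.
½[f(4) + f(43)] = ½[1024.00 + 1.47008e+08] = 7.35047e+07.
Integral + boundary = 1.12706e+09.
Order-1 term: 1/12 · (1.70940e+07 − 1280.00) = 1.42439e+06.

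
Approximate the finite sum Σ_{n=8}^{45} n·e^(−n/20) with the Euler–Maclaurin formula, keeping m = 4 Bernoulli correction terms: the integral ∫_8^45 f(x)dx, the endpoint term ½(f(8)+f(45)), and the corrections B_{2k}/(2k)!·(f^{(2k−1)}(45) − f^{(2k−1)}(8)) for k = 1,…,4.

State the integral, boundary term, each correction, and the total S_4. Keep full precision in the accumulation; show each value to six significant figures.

S_4 ≈ 243.369

The integral term ∫_8^45 x·e^(−x/20) dx = 238.360.
Boundary: ½(f(8) + f(45)) = ½(5.36256 + 4.74297) = 5.05276.
Integral + boundary = 243.413.
Order-1 term: 1/12 · (-0.131749 − 0.402192) = -0.0444951.
Running total after k=1: 243.369.
Order-2 term: −1/720 · (0.000197624 − 0.00435708) = 5.77702e-06.
Running total after k=2: 243.369.
Order-3 term: 1/30240 · (1.81155e-06 − 1.92717e-05) = -5.77386e-10.
Running total after k=3: 243.369.
Order-4 term: −1/1209600 · (7.82260e-09 − 6.91268e-08) = 5.06813e-14.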